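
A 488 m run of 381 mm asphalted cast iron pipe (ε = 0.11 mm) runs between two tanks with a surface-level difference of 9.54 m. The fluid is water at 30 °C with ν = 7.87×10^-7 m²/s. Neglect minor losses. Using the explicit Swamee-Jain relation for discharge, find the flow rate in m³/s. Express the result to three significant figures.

Q ≈ 0.352 m³/s

Swamee-Jain (Type II): Q = -0.965·√(gD⁵h_f/L)·ln[ε/(3.7D) + √(3.17ν²L/(gD³h_f))]
√(gD⁵h_f/L) = √(9.81·0.381⁵·9.54/488) = 0.03924
ε/(3.7D) = 7.80×10^-5; √(3.17ν²L/(gD³h_f)) = 1.36×10^-5
Q = -0.965·0.03924·ln(9.164×10^-5) = 0.3521 m³/s
Check: V = 3.09 m/s, Re = 1.49×10^6, f = 0.01542, h_f = 9.60 m ≈ 9.54 m ✓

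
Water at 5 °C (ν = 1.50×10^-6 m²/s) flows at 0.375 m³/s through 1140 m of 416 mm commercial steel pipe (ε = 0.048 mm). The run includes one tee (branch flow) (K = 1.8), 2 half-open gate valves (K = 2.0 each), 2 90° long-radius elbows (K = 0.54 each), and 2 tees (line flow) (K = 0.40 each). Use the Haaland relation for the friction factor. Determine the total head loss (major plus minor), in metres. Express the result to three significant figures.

V = 4Q/(πD²) = 2.759 m/s; V²/2g = 0.3880 m
Re = 7.65×10^5, ε/D = 1.15×10^-4 → f = 0.01384 (Haaland)
Major: h_f = f(L/D)·V²/2g = 0.01384·2740·0.3880 = 14.72 m
Minor: ΣK = 7.68; h_m = ΣK·V²/2g = 2.980 m
Total H_L = 14.72 + 2.980 = 17.70 m

H_L ≈ 17.7 m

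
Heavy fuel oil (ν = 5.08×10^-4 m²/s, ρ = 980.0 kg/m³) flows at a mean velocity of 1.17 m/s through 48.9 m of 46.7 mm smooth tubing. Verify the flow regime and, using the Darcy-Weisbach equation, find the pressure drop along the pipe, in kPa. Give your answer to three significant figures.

Δp ≈ 418 kPa

Re = VD/ν = 1.17·0.04670/5.08×10^-4 = 108 → laminar (Re < 2300)
f = 64/Re = 0.5950
h_f = f(L/D)V²/(2g) = 0.5950·(48.9/0.04670)·1.17²/(2·9.81) = 43.47 m
Δp = ρg·h_f = 980.0·9.81·43.47 = 417.9 kPa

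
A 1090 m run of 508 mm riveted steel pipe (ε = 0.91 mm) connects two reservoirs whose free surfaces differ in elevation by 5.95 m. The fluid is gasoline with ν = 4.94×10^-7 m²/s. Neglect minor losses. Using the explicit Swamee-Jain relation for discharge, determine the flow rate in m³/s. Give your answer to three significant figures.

Swamee-Jain (Type II): Q = -0.965·√(gD⁵h_f/L)·ln[ε/(3.7D) + √(3.17ν²L/(gD³h_f))]
√(gD⁵h_f/L) = √(9.81·0.508⁵·5.95/1090) = 0.04256
ε/(3.7D) = 4.84×10^-4; √(3.17ν²L/(gD³h_f)) = 1.05×10^-5
Q = -0.965·0.04256·ln(4.946×10^-4) = 0.3126 m³/s
Check: V = 1.54 m/s, Re = 1.59×10^6, f = 0.02293, h_f = 5.97 m ≈ 5.95 m ✓

Q ≈ 0.313 m³/s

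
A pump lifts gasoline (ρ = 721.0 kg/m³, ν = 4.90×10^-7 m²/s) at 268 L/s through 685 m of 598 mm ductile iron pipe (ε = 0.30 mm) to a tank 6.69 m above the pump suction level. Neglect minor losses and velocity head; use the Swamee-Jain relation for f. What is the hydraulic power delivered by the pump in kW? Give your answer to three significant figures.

V = 4Q/(πD²) = 0.9542 m/s; Re = 1.16×10^6; ε/D = 5.02×10^-4; f = 0.01724
h_f = f(L/D)V²/2g = 0.9164 m
Total head H = z + h_f = 6.69 + 0.9164 = 7.606 m
P_hyd = ρgQH = 721.0·9.81·0.268·7.606 = 14.42 kW

P_hyd ≈ 14.4 kW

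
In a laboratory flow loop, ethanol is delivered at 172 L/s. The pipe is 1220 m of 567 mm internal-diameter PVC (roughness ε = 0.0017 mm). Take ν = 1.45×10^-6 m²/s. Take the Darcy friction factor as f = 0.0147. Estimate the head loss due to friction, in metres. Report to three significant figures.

h_f ≈ 0.748 m

V = 4Q/(πD²) = 4·0.172/(π·0.567²) = 0.6812 m/s
h_f = f(L/D)V²/(2g) = 0.01470·(1220/0.567)·0.6812²/(2·9.81) = 0.7481 m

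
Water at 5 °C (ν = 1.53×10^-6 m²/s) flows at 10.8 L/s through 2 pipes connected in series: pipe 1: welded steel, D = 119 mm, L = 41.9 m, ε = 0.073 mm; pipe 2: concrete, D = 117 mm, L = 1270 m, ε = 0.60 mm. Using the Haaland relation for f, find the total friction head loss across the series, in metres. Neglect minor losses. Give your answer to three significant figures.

H ≈ 18.1 m

Pipe 1: V = 0.9710 m/s, Re = 7.55×10^4, ε/D = 6.13×10^-4, f = 0.02127, h_1 = f(L/D)V²/2g = 0.3599 m
Pipe 2: V = 1.005 m/s, Re = 7.68×10^4, ε/D = 0.00513, f = 0.03174, h_2 = f(L/D)V²/2g = 17.72 m
Series → Q common, losses add: H = Σh = 18.08 m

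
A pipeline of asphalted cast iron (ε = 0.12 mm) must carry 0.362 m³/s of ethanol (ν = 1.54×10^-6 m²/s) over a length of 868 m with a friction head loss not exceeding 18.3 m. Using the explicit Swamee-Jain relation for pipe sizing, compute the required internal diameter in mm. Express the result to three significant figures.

D ≈ 389 mm

Swamee-Jain (Type III): D = 0.66·[ε^1.25·(LQ²/(gh_f))^4.75 + ν·Q^9.4·(L/(gh_f))^5.2]^0.04
LQ²/(gh_f) = 0.6336; L/(gh_f) = 4.835
Term 1 = ε^1.25·(…)^4.75 = 1.44×10^-6; Term 2 = ν·Q^9.4·(…)^5.2 = 3.97×10^-7
D = 0.66·(1.44×10^-6 + 3.97×10^-7)^0.04 = 0.3891 m = 389 mm
Check: V = 3.04 m/s, Re = 7.69×10^5, f = 0.01603, h_f = 16.9 m ≈ 18.3 m ✓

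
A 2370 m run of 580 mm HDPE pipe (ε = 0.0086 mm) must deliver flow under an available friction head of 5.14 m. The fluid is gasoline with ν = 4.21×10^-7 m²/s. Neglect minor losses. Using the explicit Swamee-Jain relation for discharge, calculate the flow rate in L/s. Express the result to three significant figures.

Swamee-Jain (Type II): Q = -0.965·√(gD⁵h_f/L)·ln[ε/(3.7D) + √(3.17ν²L/(gD³h_f))]
√(gD⁵h_f/L) = √(9.81·0.580⁵·5.14/2370) = 0.03737
ε/(3.7D) = 4.01×10^-6; √(3.17ν²L/(gD³h_f)) = 1.16×10^-5
Q = -0.965·0.03737·ln(1.564×10^-5) = 0.3990 m³/s
Check: V = 1.51 m/s, Re = 2.08×10^6, f = 0.01085, h_f = 5.15 m ≈ 5.14 m ✓

Q ≈ 399 L/s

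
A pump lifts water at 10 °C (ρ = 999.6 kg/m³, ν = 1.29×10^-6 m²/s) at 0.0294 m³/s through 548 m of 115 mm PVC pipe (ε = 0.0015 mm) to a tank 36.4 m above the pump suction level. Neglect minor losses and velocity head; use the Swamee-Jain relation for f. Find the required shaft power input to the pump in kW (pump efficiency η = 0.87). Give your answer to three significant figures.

V = 4Q/(πD²) = 2.830 m/s; Re = 2.52×10^5; ε/D = 1.30×10^-5; f = 0.01499
h_f = f(L/D)V²/2g = 29.17 m
Total head H = z + h_f = 36.4 + 29.17 = 65.57 m
P_hyd = ρgQH = 999.6·9.81·0.0294·65.57 = 18.90 kW
P_shaft = P_hyd/η = 18.90/0.87 = 21.73 kW

P_shaft ≈ 21.7 kW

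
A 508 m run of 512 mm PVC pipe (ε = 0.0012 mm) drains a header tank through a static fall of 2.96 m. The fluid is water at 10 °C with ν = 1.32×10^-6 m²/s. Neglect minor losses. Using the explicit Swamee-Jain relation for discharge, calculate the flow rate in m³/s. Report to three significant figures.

Swamee-Jain (Type II): Q = -0.965·√(gD⁵h_f/L)·ln[ε/(3.7D) + √(3.17ν²L/(gD³h_f))]
√(gD⁵h_f/L) = √(9.81·0.512⁵·2.96/508) = 0.04485
ε/(3.7D) = 6.33×10^-7; √(3.17ν²L/(gD³h_f)) = 2.68×10^-5
Q = -0.965·0.04485·ln(2.747×10^-5) = 0.4545 m³/s
Check: V = 2.21 m/s, Re = 8.56×10^5, f = 0.01197, h_f = 2.95 m ≈ 2.96 m ✓

Q ≈ 0.455 m³/s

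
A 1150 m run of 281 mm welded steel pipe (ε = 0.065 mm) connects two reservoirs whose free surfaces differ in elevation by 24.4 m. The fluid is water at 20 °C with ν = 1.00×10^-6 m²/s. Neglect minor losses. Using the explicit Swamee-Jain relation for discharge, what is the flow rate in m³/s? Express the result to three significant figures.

Swamee-Jain (Type II): Q = -0.965·√(gD⁵h_f/L)·ln[ε/(3.7D) + √(3.17ν²L/(gD³h_f))]
√(gD⁵h_f/L) = √(9.81·0.281⁵·24.4/1150) = 0.01910
ε/(3.7D) = 6.25×10^-5; √(3.17ν²L/(gD³h_f)) = 2.62×10^-5
Q = -0.965·0.01910·ln(8.872×10^-5) = 0.1719 m³/s
Check: V = 2.77 m/s, Re = 7.79×10^5, f = 0.01531, h_f = 24.6 m ≈ 24.4 m ✓

Q ≈ 0.172 m³/s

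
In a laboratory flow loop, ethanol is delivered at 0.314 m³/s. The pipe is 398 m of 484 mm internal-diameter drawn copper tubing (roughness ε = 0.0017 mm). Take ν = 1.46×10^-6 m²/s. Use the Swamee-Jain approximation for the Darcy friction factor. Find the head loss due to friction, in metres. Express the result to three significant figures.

h_f ≈ 1.57 m

V = 4Q/(πD²) = 4·0.314/(π·0.484²) = 1.707 m/s
Re = VD/ν = 1.707·0.484/1.46×10^-6 = 5.66×10^5 → turbulent
ε/D = 0.0017/484 = 3.51×10^-6
Swamee-Jain: f = 0.01287
h_f = f(L/D)V²/(2g) = 0.01287·(398/0.484)·1.707²/(2·9.81) = 1.571 m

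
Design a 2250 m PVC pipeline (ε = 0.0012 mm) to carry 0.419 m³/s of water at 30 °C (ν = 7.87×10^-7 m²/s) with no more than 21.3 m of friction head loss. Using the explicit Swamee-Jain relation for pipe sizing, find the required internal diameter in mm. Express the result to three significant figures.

D ≈ 445 mm

Swamee-Jain (Type III): D = 0.66·[ε^1.25·(LQ²/(gh_f))^4.75 + ν·Q^9.4·(L/(gh_f))^5.2]^0.04
LQ²/(gh_f) = 1.890; L/(gh_f) = 10.77
Term 1 = ε^1.25·(…)^4.75 = 8.18×10^-7; Term 2 = ν·Q^9.4·(…)^5.2 = 5.15×10^-5
D = 0.66·(8.18×10^-7 + 5.15×10^-5)^0.04 = 0.4449 m = 445 mm
Check: V = 2.69 m/s, Re = 1.52×10^6, f = 0.01091, h_f = 20.4 m ≈ 21.3 m ✓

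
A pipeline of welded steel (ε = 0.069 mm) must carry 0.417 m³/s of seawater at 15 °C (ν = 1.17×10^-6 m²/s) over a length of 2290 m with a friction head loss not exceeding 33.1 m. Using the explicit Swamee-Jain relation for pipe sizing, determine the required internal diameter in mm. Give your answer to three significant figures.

Swamee-Jain (Type III): D = 0.66·[ε^1.25·(LQ²/(gh_f))^4.75 + ν·Q^9.4·(L/(gh_f))^5.2]^0.04
LQ²/(gh_f) = 1.226; L/(gh_f) = 7.052
Term 1 = ε^1.25·(…)^4.75 = 1.66×10^-5; Term 2 = ν·Q^9.4·(…)^5.2 = 8.11×10^-6
D = 0.66·(1.66×10^-5 + 8.11×10^-6)^0.04 = 0.4318 m = 432 mm
Check: V = 2.85 m/s, Re = 1.05×10^6, f = 0.01426, h_f = 31.3 m ≈ 33.1 m ✓

D ≈ 432 mm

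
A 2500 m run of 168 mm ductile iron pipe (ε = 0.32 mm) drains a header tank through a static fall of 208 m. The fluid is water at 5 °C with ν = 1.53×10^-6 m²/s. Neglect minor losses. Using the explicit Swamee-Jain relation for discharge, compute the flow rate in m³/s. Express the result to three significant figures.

Swamee-Jain (Type II): Q = -0.965·√(gD⁵h_f/L)·ln[ε/(3.7D) + √(3.17ν²L/(gD³h_f))]
√(gD⁵h_f/L) = √(9.81·0.168⁵·208/2500) = 0.01045
ε/(3.7D) = 5.15×10^-4; √(3.17ν²L/(gD³h_f)) = 4.38×10^-5
Q = -0.965·0.01045·ln(5.586×10^-4) = 0.07554 m³/s
Check: V = 3.41 m/s, Re = 3.74×10^5, f = 0.02376, h_f = 209 m ≈ 208 m ✓

Q ≈ 0.0755 m³/s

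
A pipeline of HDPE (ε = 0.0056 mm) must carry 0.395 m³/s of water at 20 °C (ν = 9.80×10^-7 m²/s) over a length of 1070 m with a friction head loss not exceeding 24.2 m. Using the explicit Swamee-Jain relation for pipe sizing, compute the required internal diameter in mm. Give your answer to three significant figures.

Swamee-Jain (Type III): D = 0.66·[ε^1.25·(LQ²/(gh_f))^4.75 + ν·Q^9.4·(L/(gh_f))^5.2]^0.04
LQ²/(gh_f) = 0.7032; L/(gh_f) = 4.507
Term 1 = ε^1.25·(…)^4.75 = 5.12×10^-8; Term 2 = ν·Q^9.4·(…)^5.2 = 3.98×10^-7
D = 0.66·(5.12×10^-8 + 3.98×10^-7)^0.04 = 0.3678 m = 368 mm
Check: V = 3.72 m/s, Re = 1.40×10^6, f = 0.01143, h_f = 23.4 m ≈ 24.2 m ✓

D ≈ 368 mm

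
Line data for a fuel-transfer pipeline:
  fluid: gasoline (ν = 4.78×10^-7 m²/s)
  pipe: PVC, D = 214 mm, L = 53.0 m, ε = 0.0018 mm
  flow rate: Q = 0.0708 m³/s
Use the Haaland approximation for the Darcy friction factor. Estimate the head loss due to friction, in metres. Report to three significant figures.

V = 4Q/(πD²) = 4·0.0708/(π·0.214²) = 1.968 m/s
Re = VD/ν = 1.968·0.214/4.78×10^-7 = 8.81×10^5 → turbulent
ε/D = 0.0018/214 = 8.41×10^-6
Haaland: f = 0.01197
h_f = f(L/D)V²/(2g) = 0.01197·(53.0/0.214)·1.968²/(2·9.81) = 0.5856 m

h_f ≈ 0.586 m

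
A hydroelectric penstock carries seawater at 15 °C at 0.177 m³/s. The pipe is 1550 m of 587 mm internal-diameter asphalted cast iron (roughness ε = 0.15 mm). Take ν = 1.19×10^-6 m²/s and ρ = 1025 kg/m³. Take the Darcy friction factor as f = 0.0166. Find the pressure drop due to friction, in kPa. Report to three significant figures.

V = 4Q/(πD²) = 4·0.177/(π·0.587²) = 0.6540 m/s
h_f = f(L/D)V²/(2g) = 0.01660·(1550/0.587)·0.6540²/(2·9.81) = 0.9557 m
Δp = ρg·h_f = 1025·9.81·0.9557 = 9.610 kPa

Δp ≈ 9.61 kPa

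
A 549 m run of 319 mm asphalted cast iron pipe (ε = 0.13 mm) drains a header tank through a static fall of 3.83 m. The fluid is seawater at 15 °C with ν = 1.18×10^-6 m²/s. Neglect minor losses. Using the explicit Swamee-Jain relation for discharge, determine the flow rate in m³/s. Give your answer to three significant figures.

Swamee-Jain (Type II): Q = -0.965·√(gD⁵h_f/L)·ln[ε/(3.7D) + √(3.17ν²L/(gD³h_f))]
√(gD⁵h_f/L) = √(9.81·0.319⁵·3.83/549) = 0.01504
ε/(3.7D) = 1.10×10^-4; √(3.17ν²L/(gD³h_f)) = 4.46×10^-5
Q = -0.965·0.01504·ln(1.547×10^-4) = 0.1273 m³/s
Check: V = 1.59 m/s, Re = 4.31×10^5, f = 0.01732, h_f = 3.86 m ≈ 3.83 m ✓

Q ≈ 0.127 m³/s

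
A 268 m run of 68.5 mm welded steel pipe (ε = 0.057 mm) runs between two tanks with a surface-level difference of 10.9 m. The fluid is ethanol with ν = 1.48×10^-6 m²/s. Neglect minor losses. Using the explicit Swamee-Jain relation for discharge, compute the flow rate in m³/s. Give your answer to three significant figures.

Swamee-Jain (Type II): Q = -0.965·√(gD⁵h_f/L)·ln[ε/(3.7D) + √(3.17ν²L/(gD³h_f))]
√(gD⁵h_f/L) = √(9.81·0.0685⁵·10.9/268) = 7.757×10^-4
ε/(3.7D) = 2.25×10^-4; √(3.17ν²L/(gD³h_f)) = 2.33×10^-4
Q = -0.965·7.757×10^-4·ln(4.576×10^-4) = 0.005756 m³/s
Check: V = 1.56 m/s, Re = 7.23×10^4, f = 0.02255, h_f = 11.0 m ≈ 10.9 m ✓

Q ≈ 0.00576 m³/s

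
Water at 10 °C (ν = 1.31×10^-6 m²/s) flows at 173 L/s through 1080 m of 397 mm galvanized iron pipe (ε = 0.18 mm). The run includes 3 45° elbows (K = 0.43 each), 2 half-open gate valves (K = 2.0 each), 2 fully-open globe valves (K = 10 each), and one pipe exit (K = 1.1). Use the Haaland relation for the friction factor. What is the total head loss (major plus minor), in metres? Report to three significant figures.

H_L ≈ 7.35 m

V = 4Q/(πD²) = 1.398 m/s; V²/2g = 0.09955 m
Re = 4.24×10^5, ε/D = 4.53×10^-4 → f = 0.01742 (Haaland)
Major: h_f = f(L/D)·V²/2g = 0.01742·2720·0.09955 = 4.718 m
Minor: ΣK = 26.4; h_m = ΣK·V²/2g = 2.627 m
Total H_L = 4.718 + 2.627 = 7.345 m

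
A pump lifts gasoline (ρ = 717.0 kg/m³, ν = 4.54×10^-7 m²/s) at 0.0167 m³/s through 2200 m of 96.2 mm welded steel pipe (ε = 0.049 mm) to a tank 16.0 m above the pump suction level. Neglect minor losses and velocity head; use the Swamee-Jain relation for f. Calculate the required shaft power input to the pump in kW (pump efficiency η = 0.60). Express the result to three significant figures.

V = 4Q/(πD²) = 2.298 m/s; Re = 4.87×10^5; ε/D = 5.09×10^-4; f = 0.01786
h_f = f(L/D)V²/2g = 109.9 m
Total head H = z + h_f = 16.0 + 109.9 = 125.9 m
P_hyd = ρgQH = 717.0·9.81·0.0167·125.9 = 14.79 kW
P_shaft = P_hyd/η = 14.79/0.60 = 24.65 kW

P_shaft ≈ 24.6 kW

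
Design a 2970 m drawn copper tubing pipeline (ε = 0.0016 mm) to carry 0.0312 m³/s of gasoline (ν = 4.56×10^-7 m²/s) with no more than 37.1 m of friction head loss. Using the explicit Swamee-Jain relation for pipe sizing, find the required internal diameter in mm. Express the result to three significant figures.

Swamee-Jain (Type III): D = 0.66·[ε^1.25·(LQ²/(gh_f))^4.75 + ν·Q^9.4·(L/(gh_f))^5.2]^0.04
LQ²/(gh_f) = 0.007944; L/(gh_f) = 8.160
Term 1 = ε^1.25·(…)^4.75 = 6.03×10^-18; Term 2 = ν·Q^9.4·(…)^5.2 = 1.76×10^-16
D = 0.66·(6.03×10^-18 + 1.76×10^-16)^0.04 = 0.1549 m = 155 mm
Check: V = 1.66 m/s, Re = 5.63×10^5, f = 0.01300, h_f = 34.9 m ≈ 37.1 m ✓

D ≈ 155 mm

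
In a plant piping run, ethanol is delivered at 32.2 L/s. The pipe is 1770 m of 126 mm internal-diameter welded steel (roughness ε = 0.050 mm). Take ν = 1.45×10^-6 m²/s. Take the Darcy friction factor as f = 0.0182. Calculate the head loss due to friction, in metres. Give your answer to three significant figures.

h_f ≈ 86.9 m

V = 4Q/(πD²) = 4·0.0322/(π·0.126²) = 2.582 m/s
h_f = f(L/D)V²/(2g) = 0.01820·(1770/0.126)·2.582²/(2·9.81) = 86.90 m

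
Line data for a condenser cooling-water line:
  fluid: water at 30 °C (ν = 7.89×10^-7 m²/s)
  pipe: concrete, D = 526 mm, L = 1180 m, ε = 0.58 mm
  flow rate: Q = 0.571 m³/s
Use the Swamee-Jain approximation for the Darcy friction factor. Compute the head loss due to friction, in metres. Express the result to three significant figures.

V = 4Q/(πD²) = 4·0.571/(π·0.526²) = 2.628 m/s
Re = VD/ν = 2.628·0.526/7.89×10^-7 = 1.75×10^6 → turbulent
ε/D = 0.58/526 = 0.00110
Swamee-Jain: f = 0.02034
h_f = f(L/D)V²/(2g) = 0.02034·(1180/0.526)·2.628²/(2·9.81) = 16.06 m

h_f ≈ 16.1 m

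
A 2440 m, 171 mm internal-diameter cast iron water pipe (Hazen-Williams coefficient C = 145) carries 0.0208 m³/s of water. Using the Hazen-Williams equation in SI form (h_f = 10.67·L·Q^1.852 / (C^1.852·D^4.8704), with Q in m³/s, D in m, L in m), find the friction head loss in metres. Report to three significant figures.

h_f = 10.67·2440·0.0208^1.852 / (145^1.852·0.171^4.8704) = 10.80 m

h_f ≈ 10.8 m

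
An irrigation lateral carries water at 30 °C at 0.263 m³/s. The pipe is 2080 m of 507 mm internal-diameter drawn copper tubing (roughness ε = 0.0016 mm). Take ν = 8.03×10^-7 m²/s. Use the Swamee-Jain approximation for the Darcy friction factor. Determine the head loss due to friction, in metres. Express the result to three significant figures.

h_f ≈ 4.28 m

V = 4Q/(πD²) = 4·0.263/(π·0.507²) = 1.303 m/s
Re = VD/ν = 1.303·0.507/8.03×10^-7 = 8.23×10^5 → turbulent
ε/D = 0.0016/507 = 3.16×10^-6
Swamee-Jain: f = 0.01207
h_f = f(L/D)V²/(2g) = 0.01207·(2080/0.507)·1.303²/(2·9.81) = 4.283 m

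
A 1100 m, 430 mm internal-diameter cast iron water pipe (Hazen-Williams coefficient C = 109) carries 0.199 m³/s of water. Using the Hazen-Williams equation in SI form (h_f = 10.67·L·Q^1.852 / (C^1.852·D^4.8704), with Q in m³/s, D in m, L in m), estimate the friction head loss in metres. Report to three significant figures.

h_f ≈ 6.07 m

h_f = 10.67·1100·0.199^1.852 / (109^1.852·0.430^4.8704) = 6.066 m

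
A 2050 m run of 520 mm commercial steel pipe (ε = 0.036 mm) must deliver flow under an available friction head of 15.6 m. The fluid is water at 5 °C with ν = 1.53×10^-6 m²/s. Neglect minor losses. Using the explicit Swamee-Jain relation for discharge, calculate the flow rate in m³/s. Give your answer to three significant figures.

Swamee-Jain (Type II): Q = -0.965·√(gD⁵h_f/L)·ln[ε/(3.7D) + √(3.17ν²L/(gD³h_f))]
√(gD⁵h_f/L) = √(9.81·0.520⁵·15.6/2050) = 0.05328
ε/(3.7D) = 1.87×10^-5; √(3.17ν²L/(gD³h_f)) = 2.66×10^-5
Q = -0.965·0.05328·ln(4.530×10^-5) = 0.5142 m³/s
Check: V = 2.42 m/s, Re = 8.23×10^5, f = 0.01329, h_f = 15.7 m ≈ 15.6 m ✓

Q ≈ 0.514 m³/s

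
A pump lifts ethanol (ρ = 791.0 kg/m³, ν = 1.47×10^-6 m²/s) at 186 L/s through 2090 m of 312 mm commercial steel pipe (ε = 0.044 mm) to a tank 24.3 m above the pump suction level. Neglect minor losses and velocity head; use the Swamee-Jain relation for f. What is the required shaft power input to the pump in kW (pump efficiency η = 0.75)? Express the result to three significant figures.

P_shaft ≈ 105 kW

V = 4Q/(πD²) = 2.433 m/s; Re = 5.16×10^5; ε/D = 1.41×10^-4; f = 0.01488
h_f = f(L/D)V²/2g = 30.06 m
Total head H = z + h_f = 24.3 + 30.06 = 54.36 m
P_hyd = ρgQH = 791.0·9.81·0.186·54.36 = 78.46 kW
P_shaft = P_hyd/η = 78.46/0.75 = 104.6 kW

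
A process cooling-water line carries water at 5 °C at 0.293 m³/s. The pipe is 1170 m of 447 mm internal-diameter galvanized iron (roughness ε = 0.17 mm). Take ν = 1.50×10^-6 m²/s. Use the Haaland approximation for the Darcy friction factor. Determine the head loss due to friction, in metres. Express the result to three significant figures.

V = 4Q/(πD²) = 4·0.293/(π·0.447²) = 1.867 m/s
Re = VD/ν = 1.867·0.447/1.50×10^-6 = 5.56×10^5 → turbulent
ε/D = 0.17/447 = 3.80×10^-4
Haaland: f = 0.01667
h_f = f(L/D)V²/(2g) = 0.01667·(1170/0.447)·1.867²/(2·9.81) = 7.754 m

h_f ≈ 7.75 m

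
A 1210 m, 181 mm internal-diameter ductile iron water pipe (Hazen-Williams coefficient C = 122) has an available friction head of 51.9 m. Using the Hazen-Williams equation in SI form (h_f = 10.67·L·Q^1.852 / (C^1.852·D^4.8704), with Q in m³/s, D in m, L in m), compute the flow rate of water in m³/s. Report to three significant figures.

Rearranging: Q = [h_f·C^1.852·D^4.8704 / (10.67·L)]^(1/1.852)
Q = [51.9·122^1.852·0.181^4.8704 / (10.67·1210)]^0.540 = 0.06928 m³/s

Q ≈ 0.0693 m³/s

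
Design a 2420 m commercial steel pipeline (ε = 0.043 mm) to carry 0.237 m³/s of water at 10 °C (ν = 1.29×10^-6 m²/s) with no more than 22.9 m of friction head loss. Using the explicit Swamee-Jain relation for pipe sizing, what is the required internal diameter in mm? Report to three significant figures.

Swamee-Jain (Type III): D = 0.66·[ε^1.25·(LQ²/(gh_f))^4.75 + ν·Q^9.4·(L/(gh_f))^5.2]^0.04
LQ²/(gh_f) = 0.6051; L/(gh_f) = 10.77
Term 1 = ε^1.25·(…)^4.75 = 3.20×10^-7; Term 2 = ν·Q^9.4·(…)^5.2 = 3.99×10^-7
D = 0.66·(3.20×10^-7 + 3.99×10^-7)^0.04 = 0.3748 m = 375 mm
Check: V = 2.15 m/s, Re = 6.24×10^5, f = 0.01430, h_f = 21.7 m ≈ 22.9 m ✓

D ≈ 375 mm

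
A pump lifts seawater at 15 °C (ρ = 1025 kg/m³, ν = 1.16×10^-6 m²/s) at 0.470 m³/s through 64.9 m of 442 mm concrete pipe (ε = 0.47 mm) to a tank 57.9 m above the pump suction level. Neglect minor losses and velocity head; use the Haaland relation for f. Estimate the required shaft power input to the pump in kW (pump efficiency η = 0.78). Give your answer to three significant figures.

P_shaft ≈ 359 kW

V = 4Q/(πD²) = 3.063 m/s; Re = 1.17×10^6; ε/D = 0.00106; f = 0.02019
h_f = f(L/D)V²/2g = 1.418 m
Total head H = z + h_f = 57.9 + 1.418 = 59.32 m
P_hyd = ρgQH = 1025·9.81·0.470·59.32 = 280.3 kW
P_shaft = P_hyd/η = 280.3/0.78 = 359.4 kW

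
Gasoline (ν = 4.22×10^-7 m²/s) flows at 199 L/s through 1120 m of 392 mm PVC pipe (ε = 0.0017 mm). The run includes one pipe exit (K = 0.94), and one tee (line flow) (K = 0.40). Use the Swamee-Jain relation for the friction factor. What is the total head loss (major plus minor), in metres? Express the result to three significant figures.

V = 4Q/(πD²) = 1.649 m/s; V²/2g = 0.1386 m
Re = 1.53×10^6, ε/D = 4.34×10^-6 → f = 0.01096 (Swamee-Jain)
Major: h_f = f(L/D)·V²/2g = 0.01096·2857·0.1386 = 4.339 m
Minor: ΣK = 1.34; h_m = ΣK·V²/2g = 0.1857 m
Total H_L = 4.339 + 0.1857 = 4.525 m

H_L ≈ 4.52 m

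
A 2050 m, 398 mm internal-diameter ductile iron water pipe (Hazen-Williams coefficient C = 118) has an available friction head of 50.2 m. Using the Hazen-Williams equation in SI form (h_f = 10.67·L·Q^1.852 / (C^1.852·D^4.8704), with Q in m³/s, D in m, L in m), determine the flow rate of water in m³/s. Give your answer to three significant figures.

Rearranging: Q = [h_f·C^1.852·D^4.8704 / (10.67·L)]^(1/1.852)
Q = [50.2·118^1.852·0.398^4.8704 / (10.67·2050)]^0.540 = 0.3932 m³/s

Q ≈ 0.393 m³/s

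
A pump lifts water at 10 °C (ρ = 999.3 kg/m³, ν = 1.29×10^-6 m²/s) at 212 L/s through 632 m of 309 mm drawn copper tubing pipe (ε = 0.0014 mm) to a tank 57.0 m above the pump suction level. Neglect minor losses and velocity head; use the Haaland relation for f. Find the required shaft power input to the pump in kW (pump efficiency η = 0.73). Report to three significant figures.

P_shaft ≈ 192 kW

V = 4Q/(πD²) = 2.827 m/s; Re = 6.77×10^5; ε/D = 4.53×10^-6; f = 0.01244
h_f = f(L/D)V²/2g = 10.37 m
Total head H = z + h_f = 57.0 + 10.37 = 67.37 m
P_hyd = ρgQH = 999.3·9.81·0.212·67.37 = 140.0 kW
P_shaft = P_hyd/η = 140.0/0.73 = 191.8 kW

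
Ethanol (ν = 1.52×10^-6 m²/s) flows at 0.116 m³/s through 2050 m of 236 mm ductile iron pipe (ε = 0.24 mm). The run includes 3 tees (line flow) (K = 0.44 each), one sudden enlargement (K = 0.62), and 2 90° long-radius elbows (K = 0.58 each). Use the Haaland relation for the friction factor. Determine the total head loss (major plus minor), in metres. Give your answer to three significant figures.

V = 4Q/(πD²) = 2.652 m/s; V²/2g = 0.3584 m
Re = 4.12×10^5, ε/D = 0.00102 → f = 0.02038 (Haaland)
Major: h_f = f(L/D)·V²/2g = 0.02038·8686·0.3584 = 63.44 m
Minor: ΣK = 3.10; h_m = ΣK·V²/2g = 1.111 m
Total H_L = 63.44 + 1.111 = 64.55 m

H_L ≈ 64.6 m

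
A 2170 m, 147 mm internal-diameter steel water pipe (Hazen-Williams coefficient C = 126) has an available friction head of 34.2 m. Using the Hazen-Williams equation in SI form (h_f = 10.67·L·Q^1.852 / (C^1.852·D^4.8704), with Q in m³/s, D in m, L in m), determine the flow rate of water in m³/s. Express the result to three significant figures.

Rearranging: Q = [h_f·C^1.852·D^4.8704 / (10.67·L)]^(1/1.852)
Q = [34.2·126^1.852·0.147^4.8704 / (10.67·2170)]^0.540 = 0.02411 m³/s

Q ≈ 0.0241 m³/s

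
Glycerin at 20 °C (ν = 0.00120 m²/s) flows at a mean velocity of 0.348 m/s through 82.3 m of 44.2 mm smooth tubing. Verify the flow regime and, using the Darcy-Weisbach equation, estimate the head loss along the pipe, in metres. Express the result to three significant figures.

h_f ≈ 57.4 m

Re = VD/ν = 0.348·0.04420/0.00120 = 12.8 → laminar (Re < 2300)
f = 64/Re = 4.993
h_f = f(L/D)V²/(2g) = 4.993·(82.3/0.04420)·0.348²/(2·9.81) = 57.38 m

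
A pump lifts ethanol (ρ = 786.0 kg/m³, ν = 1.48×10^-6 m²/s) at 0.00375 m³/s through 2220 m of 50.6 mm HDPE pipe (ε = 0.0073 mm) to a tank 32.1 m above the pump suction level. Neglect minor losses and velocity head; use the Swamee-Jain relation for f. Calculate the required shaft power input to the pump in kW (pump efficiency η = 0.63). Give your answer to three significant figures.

P_shaft ≈ 8.73 kW

V = 4Q/(πD²) = 1.865 m/s; Re = 6.38×10^4; ε/D = 1.44×10^-4; f = 0.02033
h_f = f(L/D)V²/2g = 158.1 m
Total head H = z + h_f = 32.1 + 158.1 = 190.2 m
P_hyd = ρgQH = 786.0·9.81·0.00375·190.2 = 5.499 kW
P_shaft = P_hyd/η = 5.499/0.63 = 8.728 kW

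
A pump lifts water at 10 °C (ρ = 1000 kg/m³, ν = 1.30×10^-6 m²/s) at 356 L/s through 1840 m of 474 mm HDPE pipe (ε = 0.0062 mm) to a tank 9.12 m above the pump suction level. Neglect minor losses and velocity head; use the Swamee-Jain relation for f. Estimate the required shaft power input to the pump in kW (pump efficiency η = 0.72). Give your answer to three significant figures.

P_shaft ≈ 93.0 kW

V = 4Q/(πD²) = 2.017 m/s; Re = 7.36×10^5; ε/D = 1.31×10^-5; f = 0.01250
h_f = f(L/D)V²/2g = 10.06 m
Total head H = z + h_f = 9.12 + 10.06 = 19.18 m
P_hyd = ρgQH = 1000·9.81·0.356·19.18 = 66.99 kW
P_shaft = P_hyd/η = 66.99/0.72 = 93.05 kW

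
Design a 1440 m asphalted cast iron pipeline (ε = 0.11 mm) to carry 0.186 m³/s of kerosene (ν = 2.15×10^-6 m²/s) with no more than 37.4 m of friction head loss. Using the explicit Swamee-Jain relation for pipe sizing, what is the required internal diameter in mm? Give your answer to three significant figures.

D ≈ 290 mm

Swamee-Jain (Type III): D = 0.66·[ε^1.25·(LQ²/(gh_f))^4.75 + ν·Q^9.4·(L/(gh_f))^5.2]^0.04
LQ²/(gh_f) = 0.1358; L/(gh_f) = 3.925
Term 1 = ε^1.25·(…)^4.75 = 8.57×10^-10; Term 2 = ν·Q^9.4·(…)^5.2 = 3.58×10^-10
D = 0.66·(8.57×10^-10 + 3.58×10^-10)^0.04 = 0.2903 m = 290 mm
Check: V = 2.81 m/s, Re = 3.79×10^5, f = 0.01728, h_f = 34.5 m ≈ 37.4 m ✓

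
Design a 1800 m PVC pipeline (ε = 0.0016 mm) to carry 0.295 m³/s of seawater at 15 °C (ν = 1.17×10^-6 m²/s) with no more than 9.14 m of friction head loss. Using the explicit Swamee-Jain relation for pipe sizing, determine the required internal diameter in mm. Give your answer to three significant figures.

D ≈ 451 mm

Swamee-Jain (Type III): D = 0.66·[ε^1.25·(LQ²/(gh_f))^4.75 + ν·Q^9.4·(L/(gh_f))^5.2]^0.04
LQ²/(gh_f) = 1.747; L/(gh_f) = 20.08
Term 1 = ε^1.25·(…)^4.75 = 8.06×10^-7; Term 2 = ν·Q^9.4·(…)^5.2 = 7.22×10^-5
D = 0.66·(8.06×10^-7 + 7.22×10^-5)^0.04 = 0.4509 m = 451 mm
Check: V = 1.85 m/s, Re = 7.12×10^5, f = 0.01237, h_f = 8.59 m ≈ 9.14 m ✓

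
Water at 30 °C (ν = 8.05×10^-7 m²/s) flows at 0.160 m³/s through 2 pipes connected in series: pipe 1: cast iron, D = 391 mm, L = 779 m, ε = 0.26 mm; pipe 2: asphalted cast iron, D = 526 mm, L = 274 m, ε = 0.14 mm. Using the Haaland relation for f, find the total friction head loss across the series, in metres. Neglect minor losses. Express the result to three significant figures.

Pipe 1: V = 1.333 m/s, Re = 6.47×10^5, ε/D = 6.65×10^-4, f = 0.01840, h_1 = f(L/D)V²/2g = 3.318 m
Pipe 2: V = 0.7363 m/s, Re = 4.81×10^5, ε/D = 2.66×10^-4, f = 0.01592, h_2 = f(L/D)V²/2g = 0.2292 m
Series → Q common, losses add: H = Σh = 3.547 m

H ≈ 3.55 m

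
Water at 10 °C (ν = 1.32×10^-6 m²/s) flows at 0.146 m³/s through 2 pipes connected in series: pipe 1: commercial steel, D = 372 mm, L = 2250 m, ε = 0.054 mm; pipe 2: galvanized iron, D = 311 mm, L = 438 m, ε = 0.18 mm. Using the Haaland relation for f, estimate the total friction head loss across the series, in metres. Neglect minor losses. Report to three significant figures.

H ≈ 13.3 m

Pipe 1: V = 1.343 m/s, Re = 3.79×10^5, ε/D = 1.45×10^-4, f = 0.01519, h_1 = f(L/D)V²/2g = 8.450 m
Pipe 2: V = 1.922 m/s, Re = 4.53×10^5, ε/D = 5.79×10^-4, f = 0.01813, h_2 = f(L/D)V²/2g = 4.808 m
Series → Q common, losses add: H = Σh = 13.26 m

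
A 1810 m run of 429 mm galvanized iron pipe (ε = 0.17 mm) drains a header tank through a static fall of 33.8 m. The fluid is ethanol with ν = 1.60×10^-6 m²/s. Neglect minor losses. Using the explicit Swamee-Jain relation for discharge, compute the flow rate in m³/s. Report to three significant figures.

Swamee-Jain (Type II): Q = -0.965·√(gD⁵h_f/L)·ln[ε/(3.7D) + √(3.17ν²L/(gD³h_f))]
√(gD⁵h_f/L) = √(9.81·0.429⁵·33.8/1810) = 0.05159
ε/(3.7D) = 1.07×10^-4; √(3.17ν²L/(gD³h_f)) = 2.37×10^-5
Q = -0.965·0.05159·ln(1.308×10^-4) = 0.4452 m³/s
Check: V = 3.08 m/s, Re = 8.26×10^5, f = 0.01667, h_f = 34.0 m ≈ 33.8 m ✓

Q ≈ 0.445 m³/s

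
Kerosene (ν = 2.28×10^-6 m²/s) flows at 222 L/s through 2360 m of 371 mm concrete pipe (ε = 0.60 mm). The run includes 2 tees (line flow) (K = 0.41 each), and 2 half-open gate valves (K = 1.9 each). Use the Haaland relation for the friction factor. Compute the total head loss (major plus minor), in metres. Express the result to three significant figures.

H_L ≈ 32.1 m

V = 4Q/(πD²) = 2.054 m/s; V²/2g = 0.2149 m
Re = 3.34×10^5, ε/D = 0.00162 → f = 0.02275 (Haaland)
Major: h_f = f(L/D)·V²/2g = 0.02275·6361·0.2149 = 31.10 m
Minor: ΣK = 4.62; h_m = ΣK·V²/2g = 0.9931 m
Total H_L = 31.10 + 0.9931 = 32.10 m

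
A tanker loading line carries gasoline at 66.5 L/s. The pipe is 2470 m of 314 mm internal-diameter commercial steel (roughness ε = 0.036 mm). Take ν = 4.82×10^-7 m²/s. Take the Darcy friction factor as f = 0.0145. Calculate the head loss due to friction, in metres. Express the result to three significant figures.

V = 4Q/(πD²) = 4·0.0665/(π·0.314²) = 0.8588 m/s
h_f = f(L/D)V²/(2g) = 0.01450·(2470/0.314)·0.8588²/(2·9.81) = 4.287 m

h_f ≈ 4.29 m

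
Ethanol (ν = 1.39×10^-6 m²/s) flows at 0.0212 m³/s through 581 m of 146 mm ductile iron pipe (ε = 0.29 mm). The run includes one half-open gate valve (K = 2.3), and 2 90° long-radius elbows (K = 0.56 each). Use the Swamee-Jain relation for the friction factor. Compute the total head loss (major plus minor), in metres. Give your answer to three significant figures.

V = 4Q/(πD²) = 1.266 m/s; V²/2g = 0.08173 m
Re = 1.33×10^5, ε/D = 0.00199 → f = 0.02489 (Swamee-Jain)
Major: h_f = f(L/D)·V²/2g = 0.02489·3979·0.08173 = 8.095 m
Minor: ΣK = 3.42; h_m = ΣK·V²/2g = 0.2795 m
Total H_L = 8.095 + 0.2795 = 8.375 m

H_L ≈ 8.37 m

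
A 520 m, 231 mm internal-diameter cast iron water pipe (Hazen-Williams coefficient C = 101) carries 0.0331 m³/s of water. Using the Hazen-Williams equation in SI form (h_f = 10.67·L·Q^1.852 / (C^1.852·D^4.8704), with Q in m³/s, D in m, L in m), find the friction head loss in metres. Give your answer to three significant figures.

h_f = 10.67·520·0.0331^1.852 / (101^1.852·0.231^4.8704) = 2.457 m

h_f ≈ 2.46 m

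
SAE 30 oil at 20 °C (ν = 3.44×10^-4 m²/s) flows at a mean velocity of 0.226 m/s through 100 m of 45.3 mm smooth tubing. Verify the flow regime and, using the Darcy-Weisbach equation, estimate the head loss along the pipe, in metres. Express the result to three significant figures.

h_f ≈ 12.4 m

Re = VD/ν = 0.226·0.04530/3.44×10^-4 = 29.8 → laminar (Re < 2300)
f = 64/Re = 2.150
h_f = f(L/D)V²/(2g) = 2.150·(100/0.04530)·0.226²/(2·9.81) = 12.36 m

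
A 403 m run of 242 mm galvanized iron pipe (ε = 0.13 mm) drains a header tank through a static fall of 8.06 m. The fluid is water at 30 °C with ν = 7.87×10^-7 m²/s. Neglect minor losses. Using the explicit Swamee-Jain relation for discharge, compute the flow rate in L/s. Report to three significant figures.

Swamee-Jain (Type II): Q = -0.965·√(gD⁵h_f/L)·ln[ε/(3.7D) + √(3.17ν²L/(gD³h_f))]
√(gD⁵h_f/L) = √(9.81·0.242⁵·8.06/403) = 0.01276
ε/(3.7D) = 1.45×10^-4; √(3.17ν²L/(gD³h_f)) = 2.66×10^-5
Q = -0.965·0.01276·ln(1.718×10^-4) = 0.1068 m³/s
Check: V = 2.32 m/s, Re = 7.14×10^5, f = 0.01774, h_f = 8.11 m ≈ 8.06 m ✓

Q ≈ 107 L/s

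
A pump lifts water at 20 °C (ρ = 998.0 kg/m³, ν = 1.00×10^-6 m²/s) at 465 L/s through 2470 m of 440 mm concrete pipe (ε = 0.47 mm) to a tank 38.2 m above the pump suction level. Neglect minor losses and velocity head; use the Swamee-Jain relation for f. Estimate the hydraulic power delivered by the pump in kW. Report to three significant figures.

P_hyd ≈ 421 kW

V = 4Q/(πD²) = 3.058 m/s; Re = 1.35×10^6; ε/D = 0.00107; f = 0.02025
h_f = f(L/D)V²/2g = 54.17 m
Total head H = z + h_f = 38.2 + 54.17 = 92.37 m
P_hyd = ρgQH = 998.0·9.81·0.465·92.37 = 420.5 kW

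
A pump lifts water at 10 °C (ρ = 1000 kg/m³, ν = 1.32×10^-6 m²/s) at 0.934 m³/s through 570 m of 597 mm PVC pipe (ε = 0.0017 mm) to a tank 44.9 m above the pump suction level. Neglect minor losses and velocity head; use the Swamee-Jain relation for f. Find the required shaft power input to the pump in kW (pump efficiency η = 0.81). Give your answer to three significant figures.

P_shaft ≈ 575 kW

V = 4Q/(πD²) = 3.337 m/s; Re = 1.51×10^6; ε/D = 2.85×10^-6; f = 0.01094
h_f = f(L/D)V²/2g = 5.925 m
Total head H = z + h_f = 44.9 + 5.925 = 50.82 m
P_hyd = ρgQH = 1000·9.81·0.934·50.82 = 465.7 kW
P_shaft = P_hyd/η = 465.7/0.81 = 574.9 kW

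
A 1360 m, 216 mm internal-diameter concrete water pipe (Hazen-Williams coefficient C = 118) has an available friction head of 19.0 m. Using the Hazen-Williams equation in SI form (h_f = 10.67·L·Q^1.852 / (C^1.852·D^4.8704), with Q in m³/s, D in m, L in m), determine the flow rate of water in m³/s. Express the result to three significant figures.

Rearranging: Q = [h_f·C^1.852·D^4.8704 / (10.67·L)]^(1/1.852)
Q = [19.0·118^1.852·0.216^4.8704 / (10.67·1360)]^0.540 = 0.05820 m³/s

Q ≈ 0.0582 m³/s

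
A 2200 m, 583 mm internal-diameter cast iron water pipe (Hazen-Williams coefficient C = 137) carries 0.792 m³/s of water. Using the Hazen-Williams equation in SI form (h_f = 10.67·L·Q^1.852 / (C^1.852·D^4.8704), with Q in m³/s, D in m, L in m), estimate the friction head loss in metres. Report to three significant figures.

h_f = 10.67·2200·0.792^1.852 / (137^1.852·0.583^4.8704) = 23.29 m

h_f ≈ 23.3 m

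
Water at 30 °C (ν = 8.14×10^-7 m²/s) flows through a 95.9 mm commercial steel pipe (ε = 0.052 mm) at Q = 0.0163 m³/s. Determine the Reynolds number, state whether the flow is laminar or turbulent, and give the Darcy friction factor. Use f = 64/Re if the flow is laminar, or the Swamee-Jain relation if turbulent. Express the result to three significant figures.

Re ≈ 2.66×10^5; turbulent; f ≈ 0.0187

V = 4Q/(πD²) = 2.257 m/s
Re = VD/ν = 2.257·0.0959/8.14×10^-7 = 2.66×10^5
Re > 4000 → turbulent; ε/D = 5.42×10^-4
Swamee-Jain: f = 0.01872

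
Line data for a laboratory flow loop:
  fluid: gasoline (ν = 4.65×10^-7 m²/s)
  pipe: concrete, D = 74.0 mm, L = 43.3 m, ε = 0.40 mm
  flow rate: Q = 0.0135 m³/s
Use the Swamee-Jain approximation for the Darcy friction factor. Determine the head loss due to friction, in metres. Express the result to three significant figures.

V = 4Q/(πD²) = 4·0.0135/(π·0.0740²) = 3.139 m/s
Re = VD/ν = 3.139·0.0740/4.65×10^-7 = 5.00×10^5 → turbulent
ε/D = 0.40/74.0 = 0.00541
Swamee-Jain: f = 0.03137
h_f = f(L/D)V²/(2g) = 0.03137·(43.3/0.0740)·3.139²/(2·9.81) = 9.219 m

h_f ≈ 9.22 m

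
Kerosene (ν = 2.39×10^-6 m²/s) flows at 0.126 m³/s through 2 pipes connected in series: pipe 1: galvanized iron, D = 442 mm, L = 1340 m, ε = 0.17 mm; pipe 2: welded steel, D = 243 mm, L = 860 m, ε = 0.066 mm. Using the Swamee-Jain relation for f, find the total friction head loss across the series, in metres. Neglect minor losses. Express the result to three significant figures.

Pipe 1: V = 0.8212 m/s, Re = 1.52×10^5, ε/D = 3.85×10^-4, f = 0.01886, h_1 = f(L/D)V²/2g = 1.965 m
Pipe 2: V = 2.717 m/s, Re = 2.76×10^5, ε/D = 2.72×10^-4, f = 0.01700, h_2 = f(L/D)V²/2g = 22.63 m
Series → Q common, losses add: H = Σh = 24.60 m

H ≈ 24.6 m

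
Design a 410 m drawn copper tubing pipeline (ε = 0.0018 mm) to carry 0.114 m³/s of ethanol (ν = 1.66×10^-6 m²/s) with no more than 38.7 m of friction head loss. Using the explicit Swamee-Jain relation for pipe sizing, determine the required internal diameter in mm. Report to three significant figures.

Swamee-Jain (Type III): D = 0.66·[ε^1.25·(LQ²/(gh_f))^4.75 + ν·Q^9.4·(L/(gh_f))^5.2]^0.04
LQ²/(gh_f) = 0.01404; L/(gh_f) = 1.080
Term 1 = ε^1.25·(…)^4.75 = 1.04×10^-16; Term 2 = ν·Q^9.4·(…)^5.2 = 3.38×10^-15
D = 0.66·(1.04×10^-16 + 3.38×10^-15)^0.04 = 0.1743 m = 174 mm
Check: V = 4.78 m/s, Re = 5.02×10^5, f = 0.01325, h_f = 36.3 m ≈ 38.7 m ✓

D ≈ 174 mm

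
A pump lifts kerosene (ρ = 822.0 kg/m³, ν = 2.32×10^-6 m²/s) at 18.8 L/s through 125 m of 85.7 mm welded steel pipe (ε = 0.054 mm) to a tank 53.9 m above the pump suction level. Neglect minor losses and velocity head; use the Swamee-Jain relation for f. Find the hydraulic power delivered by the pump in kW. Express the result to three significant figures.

V = 4Q/(πD²) = 3.259 m/s; Re = 1.20×10^5; ε/D = 6.30×10^-4; f = 0.02053
h_f = f(L/D)V²/2g = 16.21 m
Total head H = z + h_f = 53.9 + 16.21 = 70.11 m
P_hyd = ρgQH = 822.0·9.81·0.0188·70.11 = 10.63 kW

P_hyd ≈ 10.6 kW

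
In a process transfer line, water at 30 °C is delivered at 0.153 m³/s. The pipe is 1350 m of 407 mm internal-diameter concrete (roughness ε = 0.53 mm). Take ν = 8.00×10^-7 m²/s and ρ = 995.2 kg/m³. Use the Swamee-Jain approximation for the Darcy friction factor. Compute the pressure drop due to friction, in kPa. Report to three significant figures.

V = 4Q/(πD²) = 4·0.153/(π·0.407²) = 1.176 m/s
Re = VD/ν = 1.176·0.407/8.00×10^-7 = 5.98×10^5 → turbulent
ε/D = 0.53/407 = 0.00130
Swamee-Jain: f = 0.02149
h_f = f(L/D)V²/(2g) = 0.02149·(1350/0.407)·1.176²/(2·9.81) = 5.024 m
Δp = ρg·h_f = 995.2·9.81·5.024 = 49.05 kPa

Δp ≈ 49.1 kPa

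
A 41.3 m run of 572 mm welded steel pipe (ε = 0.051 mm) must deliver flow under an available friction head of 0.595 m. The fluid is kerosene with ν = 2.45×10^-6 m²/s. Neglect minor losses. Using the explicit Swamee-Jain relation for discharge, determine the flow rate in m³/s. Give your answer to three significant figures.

Swamee-Jain (Type II): Q = -0.965·√(gD⁵h_f/L)·ln[ε/(3.7D) + √(3.17ν²L/(gD³h_f))]
√(gD⁵h_f/L) = √(9.81·0.572⁵·0.595/41.3) = 0.09303
ε/(3.7D) = 2.41×10^-5; √(3.17ν²L/(gD³h_f)) = 2.68×10^-5
Q = -0.965·0.09303·ln(5.092×10^-5) = 0.8874 m³/s
Check: V = 3.45 m/s, Re = 8.06×10^5, f = 0.01361, h_f = 0.597 m ≈ 0.595 m ✓

Q ≈ 0.887 m³/s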